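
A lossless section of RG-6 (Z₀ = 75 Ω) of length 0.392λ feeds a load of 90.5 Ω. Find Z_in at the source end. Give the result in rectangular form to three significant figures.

βl = 2π × 0.392 = 141°
tan(βl) = tan(141°) = -0.806
Z_in = Z_0·(Z_L + jZ_0·tanβl)/(Z_0 + jZ_L·tanβl)
     = 75·(90.5 − j60.5)/(75 − j73)

Z_in ≈ 76.7 + j14.2 Ω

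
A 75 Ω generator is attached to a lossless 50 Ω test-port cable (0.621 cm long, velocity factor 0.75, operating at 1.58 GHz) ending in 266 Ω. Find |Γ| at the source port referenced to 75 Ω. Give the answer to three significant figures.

λ = v/f = 0.75·c / 1.58 GHz = 0.142 m
βl = 2π·l/λ = 2π × 0.0436 = 15.7°
tan(βl) = 0.281
Z_in = Z_0·(Z_L + jZ_0·tanβl)/(Z_0 + jZ_L·tanβl) = 88.7 − j119 Ω
Γ_s = (Z_in − Z_s)/(Z_in + Z_s) = (13.7 − j119)/(164 − j119), |Γ_s| = 0.591

|Γ| ≈ 0.591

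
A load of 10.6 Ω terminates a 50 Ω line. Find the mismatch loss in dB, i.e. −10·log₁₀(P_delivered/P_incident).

Γ = (10.6 − 50)/(10.6 + 50) = -0.65
|Γ|² = 0.423, so P_del/P_inc = 1 − |Γ|² = 0.577
ML = −10·log₁₀(1 − |Γ|²)

mismatch loss ≈ 2.39 dB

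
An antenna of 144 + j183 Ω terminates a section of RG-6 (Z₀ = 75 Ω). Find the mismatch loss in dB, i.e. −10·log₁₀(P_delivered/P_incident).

Γ = (69 + j183)/(219 + j183), |Γ| = 0.685
|Γ|² = 0.47, so P_del/P_inc = 1 − |Γ|² = 0.53
ML = −10·log₁₀(1 − |Γ|²)

mismatch loss ≈ 2.75 dB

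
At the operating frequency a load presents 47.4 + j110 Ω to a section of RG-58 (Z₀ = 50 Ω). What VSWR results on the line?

VSWR ≈ 6.96

Γ = (Z_L − Z_0)/(Z_L + Z_0) = (-2.6 + j110)/(97.4 + j110)
|Γ| = 110/147 = 0.749
VSWR = (1 + |Γ|)/(1 − |Γ|) = 1.75/0.251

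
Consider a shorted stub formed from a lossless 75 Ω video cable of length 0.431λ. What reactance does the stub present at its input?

βl = 2π × 0.431 = 155°
tan(βl) = -0.463
For a shorted stub, Z_in = jZ_0·tan(βl)

X_in ≈ -34.7 Ω (capacitive)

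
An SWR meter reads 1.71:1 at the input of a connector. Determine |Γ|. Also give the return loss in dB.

|Γ| ≈ 0.262; return loss ≈ 11.6 dB

|Γ| = (S − 1)/(S + 1) = (1.71 − 1)/(1.71 + 1) = 0.71/2.71
RL = −20·log₁₀|Γ| = −20·log₁₀(0.262)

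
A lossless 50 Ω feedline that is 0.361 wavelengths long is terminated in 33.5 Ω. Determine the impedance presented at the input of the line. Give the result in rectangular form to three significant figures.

βl = 2π × 0.361 = 130°
tan(βl) = tan(130°) = -1.19
Z_in = Z_0·(Z_L + jZ_0·tanβl)/(Z_0 + jZ_L·tanβl)
     = 50·(33.5 − j59.7)/(50 − j40)

Z_in ≈ 49.5 − j20.1 Ω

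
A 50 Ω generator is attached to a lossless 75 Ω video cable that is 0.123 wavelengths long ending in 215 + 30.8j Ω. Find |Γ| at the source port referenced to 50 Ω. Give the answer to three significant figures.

|Γ| ≈ 0.545

βl = 2π × 0.123 = 44.3°
tan(βl) = 0.975
Z_in = Z_0·(Z_L + jZ_0·tanβl)/(Z_0 + jZ_L·tanβl) = 51.3 − j65.9 Ω
Γ_s = (Z_in − Z_s)/(Z_in + Z_s) = (1.31 − j65.9)/(101 − j65.9), |Γ_s| = 0.545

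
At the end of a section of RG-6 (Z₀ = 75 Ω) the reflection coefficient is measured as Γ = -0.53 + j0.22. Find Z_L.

Z_L = Z_0·(1 + Γ)/(1 − Γ) = 75·(0.47 + j0.22)/(1.53 − j0.22)

Z_L ≈ 21.1 + j13.8 Ω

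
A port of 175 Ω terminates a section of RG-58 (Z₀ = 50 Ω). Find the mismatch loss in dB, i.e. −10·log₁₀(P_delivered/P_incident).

Γ = (175 − 50)/(175 + 50) = 0.556
|Γ|² = 0.309, so P_del/P_inc = 1 − |Γ|² = 0.691
ML = −10·log₁₀(1 − |Γ|²)

mismatch loss ≈ 1.6 dB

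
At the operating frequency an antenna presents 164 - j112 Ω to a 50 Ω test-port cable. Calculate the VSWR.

VSWR ≈ 4.91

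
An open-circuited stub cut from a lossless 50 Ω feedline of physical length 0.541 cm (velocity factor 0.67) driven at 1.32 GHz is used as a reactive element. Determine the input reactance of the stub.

X_in ≈ -220 Ω (capacitive)

λ = v/f = 0.67·c / 1.32 GHz = 0.152 m
βl = 2π·l/λ = 2π × 0.0355 = 12.8°
tan(βl) = 0.227
For an open-circuited stub, Z_in = −jZ_0·cot(βl) = −jZ_0/tan(βl)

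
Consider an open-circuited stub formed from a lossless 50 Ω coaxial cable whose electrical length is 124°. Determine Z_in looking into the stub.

Z_in ≈ +j33.7 Ω

tan(βl) = -1.48
For an open-circuited stub, Z_in = −jZ_0·cot(βl) = −jZ_0/tan(βl)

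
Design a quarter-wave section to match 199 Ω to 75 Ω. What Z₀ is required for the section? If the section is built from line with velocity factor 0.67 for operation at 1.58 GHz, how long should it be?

Z_qwt ≈ 122 Ω; length ≈ 3.18 cm

Z_qwt = √(Z_0·R_L) = √(75 × 199) = √14920
λ = 0.67·c/f = 0.127 m, so l = λ/4 = 0.0318 m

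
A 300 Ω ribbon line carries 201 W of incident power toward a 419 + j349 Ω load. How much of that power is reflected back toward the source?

P_reflected ≈ 42.8 W

|Γ| = |(119 + j349)/(719 + j349)| = 0.461
|Γ|² = 0.213
P_refl = |Γ|²·P_inc = 42.8 W, P_del = (1 − |Γ|²)·P_inc = 158 W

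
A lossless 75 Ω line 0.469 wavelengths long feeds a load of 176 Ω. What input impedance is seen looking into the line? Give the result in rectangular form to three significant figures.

Z_in ≈ 151 + j54.9 Ω

βl = 2π × 0.469 = 169°
tan(βl) = tan(169°) = -0.197
Z_in = Z_0·(Z_L + jZ_0·tanβl)/(Z_0 + jZ_L·tanβl)
     = 75·(176 − j14.8)/(75 − j34.7)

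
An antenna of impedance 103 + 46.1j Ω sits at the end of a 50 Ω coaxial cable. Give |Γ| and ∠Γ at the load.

Γ = (Z_L − Z_0)/(Z_L + Z_0) = (53 + j46.1)/(153 + j46.1)
|Γ| = 70.2/160 = 0.44

Γ ≈ 0.44 ∠ 24.2°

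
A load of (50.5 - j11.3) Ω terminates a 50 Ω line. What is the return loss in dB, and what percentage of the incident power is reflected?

RL ≈ 19 dB; 1.25% of incident power reflected

Γ = (0.5 − j11.3)/(100.5 − j11.3), |Γ| = 0.112
RL = −20·log₁₀(0.112) = 19 dB
P_refl/P_inc = |Γ|² = 0.0125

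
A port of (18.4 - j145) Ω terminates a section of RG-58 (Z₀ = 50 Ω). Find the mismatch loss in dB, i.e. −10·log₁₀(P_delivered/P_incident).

Γ = (-31.6 − j145)/(68.4 − j145), |Γ| = 0.926
|Γ|² = 0.857, so P_del/P_inc = 1 − |Γ|² = 0.143
ML = −10·log₁₀(1 − |Γ|²)

mismatch loss ≈ 8.44 dB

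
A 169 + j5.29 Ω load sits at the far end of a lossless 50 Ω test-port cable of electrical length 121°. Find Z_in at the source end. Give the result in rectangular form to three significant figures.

tan(βl) = tan(121°) = -1.66
Z_in = Z_0·(Z_L + jZ_0·tanβl)/(Z_0 + jZ_L·tanβl)
     = 50·(169 − j77.9)/(58.8 − j281)

Z_in ≈ 19.3 + j26 Ω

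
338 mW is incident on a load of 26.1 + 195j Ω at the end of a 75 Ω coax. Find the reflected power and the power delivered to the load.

|Γ| = |(-48.9 + j195)/(101.1 + j195)| = 0.915
|Γ|² = 0.838
P_refl = |Γ|²·P_inc = 283 mW, P_del = (1 − |Γ|²)·P_inc = 54.9 mW

P_reflected ≈ 283 mW; P_delivered ≈ 54.9 mW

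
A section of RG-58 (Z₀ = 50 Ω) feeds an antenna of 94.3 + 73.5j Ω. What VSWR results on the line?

Γ = (Z_L − Z_0)/(Z_L + Z_0) = (44.3 + j73.5)/(144.3 + j73.5)
|Γ| = 85.8/162 = 0.53
VSWR = (1 + |Γ|)/(1 − |Γ|) = 1.53/0.47

VSWR ≈ 3.25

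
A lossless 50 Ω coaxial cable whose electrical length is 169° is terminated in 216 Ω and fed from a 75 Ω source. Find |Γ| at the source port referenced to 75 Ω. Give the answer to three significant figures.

|Γ| ≈ 0.503

tan(βl) = -0.194
Z_in = Z_0·(Z_L + jZ_0·tanβl)/(Z_0 + jZ_L·tanβl) = 131 + j101 Ω
Γ_s = (Z_in − Z_s)/(Z_in + Z_s) = (56.5 + j101)/(206 + j101), |Γ_s| = 0.503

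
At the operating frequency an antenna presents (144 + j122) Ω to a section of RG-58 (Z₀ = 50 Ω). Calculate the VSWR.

Γ = (Z_L − Z_0)/(Z_L + Z_0) = (94 + j122)/(194 + j122)
|Γ| = 154/229 = 0.672
VSWR = (1 + |Γ|)/(1 − |Γ|) = 1.67/0.328

VSWR ≈ 5.1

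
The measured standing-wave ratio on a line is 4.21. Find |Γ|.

|Γ| ≈ 0.616

|Γ| = (S − 1)/(S + 1) = (4.21 − 1)/(4.21 + 1) = 3.21/5.21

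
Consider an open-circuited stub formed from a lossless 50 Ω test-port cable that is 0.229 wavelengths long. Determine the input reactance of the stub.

βl = 2π × 0.229 = 82.4°
tan(βl) = 7.53
For an open-circuited stub, Z_in = −jZ_0·cot(βl) = −jZ_0/tan(βl)

X_in ≈ -6.64 Ω (capacitive)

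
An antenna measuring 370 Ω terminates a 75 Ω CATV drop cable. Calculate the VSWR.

For a purely resistive load, VSWR = R_L/Z_0 or Z_0/R_L (whichever > 1) = 370/75

VSWR ≈ 4.93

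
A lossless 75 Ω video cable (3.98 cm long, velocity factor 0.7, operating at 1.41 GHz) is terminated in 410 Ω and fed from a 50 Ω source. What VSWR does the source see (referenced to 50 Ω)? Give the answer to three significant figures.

λ = v/f = 0.7·c / 1.41 GHz = 0.149 m
βl = 2π·l/λ = 2π × 0.267 = 96.2°
tan(βl) = -9.2
Z_in = Z_0·(Z_L + jZ_0·tanβl)/(Z_0 + jZ_L·tanβl) = 13.9 + j7.87 Ω
Γ_s = (Z_in − Z_s)/(Z_in + Z_s) = (-36.1 + j7.87)/(63.9 + j7.87), |Γ_s| = 0.574
VSWR = (1 + |Γ_s|)/(1 − |Γ_s|)

VSWR ≈ 3.7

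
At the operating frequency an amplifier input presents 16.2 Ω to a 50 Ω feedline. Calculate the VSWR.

VSWR ≈ 3.09

Γ = (16.2 − 50)/(16.2 + 50) = -0.511
VSWR = (1 + 0.511)/(1 − 0.511)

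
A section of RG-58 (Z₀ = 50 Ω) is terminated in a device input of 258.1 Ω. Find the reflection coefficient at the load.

Γ = 0.675

Γ = (Z_L − Z_0)/(Z_L + Z_0) = (258.1 − 50)/(258.1 + 50) = 208.1/308.1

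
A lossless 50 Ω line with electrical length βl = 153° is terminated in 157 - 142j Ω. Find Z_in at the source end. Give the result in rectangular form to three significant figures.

Z_in ≈ 71.7 + j118 Ω

tan(βl) = tan(153°) = -0.51
Z_in = Z_0·(Z_L + jZ_0·tanβl)/(Z_0 + jZ_L·tanβl)
     = 50·(157 − j167)/(-22.4 − j80)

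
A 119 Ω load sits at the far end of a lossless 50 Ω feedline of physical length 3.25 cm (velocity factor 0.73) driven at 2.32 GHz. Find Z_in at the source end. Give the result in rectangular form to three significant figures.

Z_in ≈ 28.3 + j25.7 Ω

λ = v/f = 0.73·c / 2.32 GHz = 0.0944 m
βl = 2π·l/λ = 2π × 0.344 = 124°
tan(βl) = tan(124°) = -1.49
Z_in = Z_0·(Z_L + jZ_0·tanβl)/(Z_0 + jZ_L·tanβl)
     = 50·(119 − j74.3)/(50 − j177)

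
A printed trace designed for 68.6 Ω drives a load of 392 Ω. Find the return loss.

Γ = (392 − 68.6)/(392 + 68.6) = 0.702
RL = −20·log₁₀|Γ| = −20·log₁₀(0.702)

RL ≈ 3.07 dB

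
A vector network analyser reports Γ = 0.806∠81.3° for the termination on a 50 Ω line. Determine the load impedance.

Z_L ≈ 12.5 + j56.7 Ω

Z_L = Z_0·(1 + Γ)/(1 − Γ) = 50·(1.12 + j0.797)/(0.878 − j0.797)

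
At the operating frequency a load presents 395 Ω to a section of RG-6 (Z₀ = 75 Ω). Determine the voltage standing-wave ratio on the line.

Γ = (395 − 75)/(395 + 75) = 0.681
VSWR = (1 + 0.681)/(1 − 0.681)

VSWR ≈ 5.27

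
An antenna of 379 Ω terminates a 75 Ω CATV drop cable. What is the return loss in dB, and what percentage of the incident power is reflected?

RL ≈ 3.48 dB; 44.8% of incident power reflected

Γ = (379 − 75)/(379 + 75) = 0.67
RL = −20·log₁₀(0.67) = 3.48 dB
P_refl/P_inc = |Γ|² = 0.448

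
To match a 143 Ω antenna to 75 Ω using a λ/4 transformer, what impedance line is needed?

Z_qwt ≈ 104 Ω

Z_qwt = √(Z_0·R_L) = √(75 × 143) = √10720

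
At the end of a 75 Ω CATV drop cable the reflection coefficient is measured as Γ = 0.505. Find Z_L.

Z_L ≈ 228 Ω

Z_L = Z_0·(1 + Γ)/(1 − Γ) = 75·(1.5)/(0.495)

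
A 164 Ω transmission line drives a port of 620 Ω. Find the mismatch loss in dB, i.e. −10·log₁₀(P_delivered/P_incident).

Γ = (620 − 164)/(620 + 164) = 0.582
|Γ|² = 0.338, so P_del/P_inc = 1 − |Γ|² = 0.662
ML = −10·log₁₀(1 − |Γ|²)

mismatch loss ≈ 1.79 dB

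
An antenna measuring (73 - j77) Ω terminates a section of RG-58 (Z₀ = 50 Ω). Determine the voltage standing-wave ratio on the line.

VSWR ≈ 3.48

Γ = (Z_L − Z_0)/(Z_L + Z_0) = (23 − j77)/(123 − j77)
|Γ| = 80.4/145 = 0.554
VSWR = (1 + |Γ|)/(1 − |Γ|) = 1.55/0.446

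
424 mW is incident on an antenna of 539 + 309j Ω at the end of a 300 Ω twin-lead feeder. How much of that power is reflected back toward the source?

P_reflected ≈ 80.9 mW

|Γ| = |(239 + j309)/(839 + j309)| = 0.437
|Γ|² = 0.191
P_refl = |Γ|²·P_inc = 80.9 mW, P_del = (1 − |Γ|²)·P_inc = 343 mW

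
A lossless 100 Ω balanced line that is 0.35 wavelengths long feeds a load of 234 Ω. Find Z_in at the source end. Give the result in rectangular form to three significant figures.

βl = 2π × 0.35 = 126°
tan(βl) = tan(126°) = -1.38
Z_in = Z_0·(Z_L + jZ_0·tanβl)/(Z_0 + jZ_L·tanβl)
     = 100·(234 − j138)/(100 − j322)

Z_in ≈ 59.6 + j54.2 Ω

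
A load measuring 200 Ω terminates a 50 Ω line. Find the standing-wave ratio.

Γ = (200 − 50)/(200 + 50) = 0.6
VSWR = (1 + 0.6)/(1 − 0.6)

VSWR ≈ 4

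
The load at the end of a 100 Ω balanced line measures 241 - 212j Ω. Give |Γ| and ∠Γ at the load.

Γ ≈ 0.634 ∠ -24.5°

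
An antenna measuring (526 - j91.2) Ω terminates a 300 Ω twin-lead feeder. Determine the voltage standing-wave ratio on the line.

VSWR ≈ 1.83

Γ = (Z_L − Z_0)/(Z_L + Z_0) = (226 − j91.2)/(826 − j91.2)
|Γ| = 244/831 = 0.293
VSWR = (1 + |Γ|)/(1 − |Γ|) = 1.29/0.707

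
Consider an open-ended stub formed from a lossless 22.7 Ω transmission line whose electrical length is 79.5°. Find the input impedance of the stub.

tan(βl) = 5.4
For an open-ended stub, Z_in = −jZ_0·cot(βl) = −jZ_0/tan(βl)

Z_in ≈ −j4.21 Ω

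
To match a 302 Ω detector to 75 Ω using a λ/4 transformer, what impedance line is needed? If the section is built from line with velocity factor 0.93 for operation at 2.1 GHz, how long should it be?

Z_qwt ≈ 150 Ω; length ≈ 3.32 cm

Z_qwt = √(Z_0·R_L) = √(75 × 302) = √22650
λ = 0.93·c/f = 0.133 m, so l = λ/4 = 0.0332 m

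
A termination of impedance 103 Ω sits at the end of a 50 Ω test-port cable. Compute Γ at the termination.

Γ = 0.346

Γ = (Z_L − Z_0)/(Z_L + Z_0) = (103 − 50)/(103 + 50) = 53/153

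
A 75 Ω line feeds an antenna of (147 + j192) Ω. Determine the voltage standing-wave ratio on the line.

VSWR ≈ 5.64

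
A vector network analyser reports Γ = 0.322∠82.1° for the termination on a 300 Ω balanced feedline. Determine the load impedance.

Z_L = Z_0·(1 + Γ)/(1 − Γ) = 300·(1.04 + j0.319)/(0.956 − j0.319)

Z_L ≈ 265 + j189 Ω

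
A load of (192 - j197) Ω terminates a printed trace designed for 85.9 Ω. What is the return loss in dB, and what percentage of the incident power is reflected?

Γ = (106.1 − j197)/(277.9 − j197), |Γ| = 0.657
RL = −20·log₁₀(0.657) = 3.65 dB
P_refl/P_inc = |Γ|² = 0.431

RL ≈ 3.65 dB; 43.1% of incident power reflected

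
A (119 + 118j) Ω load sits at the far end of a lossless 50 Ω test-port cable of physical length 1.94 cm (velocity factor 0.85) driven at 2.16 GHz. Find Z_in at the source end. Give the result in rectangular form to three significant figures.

Z_in ≈ 18.4 − j43.5 Ω

λ = v/f = 0.85·c / 2.16 GHz = 0.118 m
βl = 2π·l/λ = 2π × 0.164 = 59.2°
tan(βl) = tan(59.2°) = 1.67
Z_in = Z_0·(Z_L + jZ_0·tanβl)/(Z_0 + jZ_L·tanβl)
     = 50·(119 + j202)/(-148 + j199)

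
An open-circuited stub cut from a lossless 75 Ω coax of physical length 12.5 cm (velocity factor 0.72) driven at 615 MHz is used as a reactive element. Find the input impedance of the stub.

λ = v/f = 0.72·c / 615 MHz = 0.351 m
βl = 2π·l/λ = 2π × 0.356 = 128°
tan(βl) = -1.27
For an open-circuited stub, Z_in = −jZ_0·cot(βl) = −jZ_0/tan(βl)

Z_in ≈ +j58.9 Ω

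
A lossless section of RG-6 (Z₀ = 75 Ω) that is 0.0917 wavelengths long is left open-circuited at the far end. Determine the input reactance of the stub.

βl = 2π × 0.0917 = 33°
tan(βl) = 0.65
For an open-circuited stub, Z_in = −jZ_0·cot(βl) = −jZ_0/tan(βl)

X_in ≈ -115 Ω (capacitive)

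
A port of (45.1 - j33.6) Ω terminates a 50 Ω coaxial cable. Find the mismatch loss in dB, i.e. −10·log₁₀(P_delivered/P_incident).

mismatch loss ≈ 0.522 dB

Γ = (-4.9 − j33.6)/(95.1 − j33.6), |Γ| = 0.337
|Γ|² = 0.113, so P_del/P_inc = 1 − |Γ|² = 0.887
ML = −10·log₁₀(1 − |Γ|²)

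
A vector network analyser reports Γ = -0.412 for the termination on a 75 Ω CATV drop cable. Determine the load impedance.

Z_L = Z_0·(1 + Γ)/(1 − Γ) = 75·(0.588)/(1.41)

Z_L ≈ 31.2 Ω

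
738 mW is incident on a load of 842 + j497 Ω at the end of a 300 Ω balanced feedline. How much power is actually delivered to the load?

|Γ| = |(542 + j497)/(1142 + j497)| = 0.59
|Γ|² = 0.349
P_refl = |Γ|²·P_inc = 257 mW, P_del = (1 − |Γ|²)·P_inc = 481 mW

P_delivered ≈ 481 mW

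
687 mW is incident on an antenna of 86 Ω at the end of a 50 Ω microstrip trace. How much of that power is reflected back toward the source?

Γ = (86 − 50)/(86 + 50) = 0.265
|Γ|² = 0.0701
P_refl = |Γ|²·P_inc = 48.1 mW, P_del = (1 − |Γ|²)·P_inc = 639 mW

P_reflected ≈ 48.1 mW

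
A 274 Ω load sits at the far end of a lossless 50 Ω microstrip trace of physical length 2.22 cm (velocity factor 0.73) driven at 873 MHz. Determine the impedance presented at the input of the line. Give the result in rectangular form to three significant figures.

Z_in ≈ 30.2 − j71.6 Ω

λ = v/f = 0.73·c / 873 MHz = 0.251 m
βl = 2π·l/λ = 2π × 0.0885 = 31.9°
tan(βl) = tan(31.9°) = 0.621
Z_in = Z_0·(Z_L + jZ_0·tanβl)/(Z_0 + jZ_L·tanβl)
     = 50·(274 + j31.1)/(50 + j170)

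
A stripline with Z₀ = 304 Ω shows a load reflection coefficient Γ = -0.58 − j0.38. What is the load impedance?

Z_L ≈ 59.8 − j87.5 Ω

Z_L = Z_0·(1 + Γ)/(1 − Γ) = 304·(0.42 − j0.38)/(1.58 + j0.38)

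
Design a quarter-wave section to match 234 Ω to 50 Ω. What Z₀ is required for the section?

Z_qwt = √(Z_0·R_L) = √(50 × 234) = √11700

Z_qwt ≈ 108 Ω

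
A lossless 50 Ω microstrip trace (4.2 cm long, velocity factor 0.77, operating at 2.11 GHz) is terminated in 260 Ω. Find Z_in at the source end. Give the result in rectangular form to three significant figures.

λ = v/f = 0.77·c / 2.11 GHz = 0.109 m
βl = 2π·l/λ = 2π × 0.384 = 138°
tan(βl) = tan(138°) = -0.897
Z_in = Z_0·(Z_L + jZ_0·tanβl)/(Z_0 + jZ_L·tanβl)
     = 50·(260 − j44.8)/(50 − j233)

Z_in ≈ 20.6 + j51.3 Ω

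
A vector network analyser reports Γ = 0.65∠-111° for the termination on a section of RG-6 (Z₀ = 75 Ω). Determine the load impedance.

Z_L = Z_0·(1 + Γ)/(1 − Γ) = 75·(0.767 − j0.607)/(1.23 + j0.607)

Z_L ≈ 22.9 − j48.2 Ω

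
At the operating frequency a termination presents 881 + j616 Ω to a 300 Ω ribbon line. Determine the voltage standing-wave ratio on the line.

VSWR ≈ 4.49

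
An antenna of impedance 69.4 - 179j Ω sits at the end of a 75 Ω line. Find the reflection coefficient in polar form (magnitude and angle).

Γ ≈ 0.779 ∠ -40.7°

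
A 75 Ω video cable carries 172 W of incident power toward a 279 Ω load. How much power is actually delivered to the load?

Γ = (279 − 75)/(279 + 75) = 0.576
|Γ|² = 0.332
P_refl = |Γ|²·P_inc = 57.1 W, P_del = (1 − |Γ|²)·P_inc = 115 W

P_delivered ≈ 115 W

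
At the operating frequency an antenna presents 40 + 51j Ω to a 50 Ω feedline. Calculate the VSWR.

VSWR ≈ 3.02

Γ = (Z_L − Z_0)/(Z_L + Z_0) = (-10 + j51)/(90 + j51)
|Γ| = 52/103 = 0.502
VSWR = (1 + |Γ|)/(1 − |Γ|) = 1.5/0.498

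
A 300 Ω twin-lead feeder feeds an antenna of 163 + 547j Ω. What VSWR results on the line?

Γ = (Z_L − Z_0)/(Z_L + Z_0) = (-137 + j547)/(463 + j547)
|Γ| = 564/717 = 0.787
VSWR = (1 + |Γ|)/(1 − |Γ|) = 1.79/0.213

VSWR ≈ 8.38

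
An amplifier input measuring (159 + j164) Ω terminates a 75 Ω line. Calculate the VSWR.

VSWR ≈ 4.63

Γ = (Z_L − Z_0)/(Z_L + Z_0) = (84 + j164)/(234 + j164)
|Γ| = 184/286 = 0.645
VSWR = (1 + |Γ|)/(1 − |Γ|) = 1.64/0.355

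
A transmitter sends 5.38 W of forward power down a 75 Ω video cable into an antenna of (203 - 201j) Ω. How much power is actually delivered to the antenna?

P_delivered ≈ 2.78 W

|Γ| = |(128 − j201)/(278 − j201)| = 0.695
|Γ|² = 0.483
P_refl = |Γ|²·P_inc = 2.6 W, P_del = (1 − |Γ|²)·P_inc = 2.78 W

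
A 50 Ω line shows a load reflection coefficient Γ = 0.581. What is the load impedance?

Z_L ≈ 189 Ω

Z_L = Z_0·(1 + Γ)/(1 − Γ) = 50·(1.58)/(0.419)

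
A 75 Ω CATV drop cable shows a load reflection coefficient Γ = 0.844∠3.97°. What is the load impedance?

Z_L = Z_0·(1 + Γ)/(1 − Γ) = 75·(1.84 + j0.0584)/(0.158 − j0.0584)

Z_L ≈ 760 + j309 Ω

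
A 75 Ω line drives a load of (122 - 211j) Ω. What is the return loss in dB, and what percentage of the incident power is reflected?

RL ≈ 2.51 dB; 56.1% of incident power reflected

Γ = (47 − j211)/(197 − j211), |Γ| = 0.749
RL = −20·log₁₀(0.749) = 2.51 dB
P_refl/P_inc = |Γ|² = 0.561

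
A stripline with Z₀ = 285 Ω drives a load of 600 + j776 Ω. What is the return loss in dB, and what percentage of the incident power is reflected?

Γ = (315 + j776)/(885 + j776), |Γ| = 0.712
RL = −20·log₁₀(0.712) = 2.96 dB
P_refl/P_inc = |Γ|² = 0.506

RL ≈ 2.96 dB; 50.6% of incident power reflected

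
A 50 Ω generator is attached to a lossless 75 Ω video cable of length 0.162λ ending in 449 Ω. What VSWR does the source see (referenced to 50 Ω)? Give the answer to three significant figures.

VSWR ≈ 5.39

βl = 2π × 0.162 = 58.3°
tan(βl) = 1.62
Z_in = Z_0·(Z_L + jZ_0·tanβl)/(Z_0 + jZ_L·tanβl) = 17.1 − j44.5 Ω
Γ_s = (Z_in − Z_s)/(Z_in + Z_s) = (-32.9 − j44.5)/(67.1 − j44.5), |Γ_s| = 0.687
VSWR = (1 + |Γ_s|)/(1 − |Γ_s|)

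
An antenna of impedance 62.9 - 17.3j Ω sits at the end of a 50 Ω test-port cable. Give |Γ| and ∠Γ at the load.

Γ ≈ 0.189 ∠ -44.6°

Γ = (Z_L − Z_0)/(Z_L + Z_0) = (12.9 − j17.3)/(112.9 − j17.3)
|Γ| = 21.6/114 = 0.189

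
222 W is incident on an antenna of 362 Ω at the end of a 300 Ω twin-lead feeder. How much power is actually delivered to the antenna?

P_delivered ≈ 220 W

Γ = (362 − 300)/(362 + 300) = 0.0937
|Γ|² = 0.00877
P_refl = |Γ|²·P_inc = 1.95 W, P_del = (1 − |Γ|²)·P_inc = 220 W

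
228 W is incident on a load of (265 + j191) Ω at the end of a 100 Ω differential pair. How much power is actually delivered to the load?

P_delivered ≈ 142 W

|Γ| = |(165 + j191)/(365 + j191)| = 0.613
|Γ|² = 0.375
P_refl = |Γ|²·P_inc = 85.6 W, P_del = (1 − |Γ|²)·P_inc = 142 W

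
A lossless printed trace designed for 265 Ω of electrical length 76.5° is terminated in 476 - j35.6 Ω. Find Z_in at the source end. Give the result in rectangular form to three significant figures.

Z_in ≈ 150 − j32.5 Ω

tan(βl) = tan(76.5°) = 4.17
Z_in = Z_0·(Z_L + jZ_0·tanβl)/(Z_0 + jZ_L·tanβl)
     = 265·(476 + j1070)/(413 + j1980)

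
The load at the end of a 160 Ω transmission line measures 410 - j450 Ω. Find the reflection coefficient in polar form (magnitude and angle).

Γ = (Z_L − Z_0)/(Z_L + Z_0) = (250 − j450)/(570 − j450)
|Γ| = 515/726 = 0.709

Γ ≈ 0.709 ∠ -22.7°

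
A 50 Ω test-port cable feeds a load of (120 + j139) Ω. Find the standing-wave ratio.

Γ = (Z_L − Z_0)/(Z_L + Z_0) = (70 + j139)/(170 + j139)
|Γ| = 156/220 = 0.709
VSWR = (1 + |Γ|)/(1 − |Γ|) = 1.71/0.291

VSWR ≈ 5.87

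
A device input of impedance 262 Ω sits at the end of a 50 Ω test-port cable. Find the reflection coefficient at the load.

Γ = 0.679

Γ = (Z_L − Z_0)/(Z_L + Z_0) = (262 − 50)/(262 + 50) = 212/312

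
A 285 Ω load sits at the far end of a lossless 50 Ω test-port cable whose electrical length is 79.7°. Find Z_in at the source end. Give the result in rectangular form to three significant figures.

Z_in ≈ 9.05 − j8.8 Ω

tan(βl) = tan(79.7°) = 5.5
Z_in = Z_0·(Z_L + jZ_0·tanβl)/(Z_0 + jZ_L·tanβl)
     = 50·(285 + j275)/(50 + j1570)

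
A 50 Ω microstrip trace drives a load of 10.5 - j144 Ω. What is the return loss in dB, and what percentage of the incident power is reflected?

RL ≈ 0.391 dB; 91.4% of incident power reflected

Γ = (-39.5 − j144)/(60.5 − j144), |Γ| = 0.956
RL = −20·log₁₀(0.956) = 0.391 dB
P_refl/P_inc = |Γ|² = 0.914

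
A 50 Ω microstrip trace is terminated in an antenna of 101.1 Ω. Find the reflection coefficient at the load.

Γ = 0.338

Γ = (Z_L − Z_0)/(Z_L + Z_0) = (101.1 − 50)/(101.1 + 50) = 51.1/151.1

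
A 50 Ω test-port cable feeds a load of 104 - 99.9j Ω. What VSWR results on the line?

VSWR ≈ 4.24

Γ = (Z_L − Z_0)/(Z_L + Z_0) = (54 − j99.9)/(154 − j99.9)
|Γ| = 114/184 = 0.619
VSWR = (1 + |Γ|)/(1 − |Γ|) = 1.62/0.381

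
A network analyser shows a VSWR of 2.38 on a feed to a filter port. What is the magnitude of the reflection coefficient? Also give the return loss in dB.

|Γ| ≈ 0.408; return loss ≈ 7.78 dB

|Γ| = (S − 1)/(S + 1) = (2.38 − 1)/(2.38 + 1) = 1.38/3.38
RL = −20·log₁₀|Γ| = −20·log₁₀(0.408)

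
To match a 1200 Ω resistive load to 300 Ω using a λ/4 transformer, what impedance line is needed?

Z_qwt ≈ 600 Ω

Z_qwt = √(Z_0·R_L) = √(300 × 1200) = √360000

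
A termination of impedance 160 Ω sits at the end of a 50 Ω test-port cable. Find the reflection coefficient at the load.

Γ = 0.524

Γ = (Z_L − Z_0)/(Z_L + Z_0) = (160 − 50)/(160 + 50) = 110/210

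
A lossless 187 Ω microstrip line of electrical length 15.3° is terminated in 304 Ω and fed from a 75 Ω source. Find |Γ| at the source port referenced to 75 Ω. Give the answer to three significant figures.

tan(βl) = 0.274
Z_in = Z_0·(Z_L + jZ_0·tanβl)/(Z_0 + jZ_L·tanβl) = 273 − j70.2 Ω
Γ_s = (Z_in − Z_s)/(Z_in + Z_s) = (198 − j70.2)/(348 − j70.2), |Γ_s| = 0.592

|Γ| ≈ 0.592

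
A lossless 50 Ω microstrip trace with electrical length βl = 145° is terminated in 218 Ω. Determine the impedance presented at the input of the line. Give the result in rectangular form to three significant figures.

tan(βl) = tan(145°) = -0.7
Z_in = Z_0·(Z_L + jZ_0·tanβl)/(Z_0 + jZ_L·tanβl)
     = 50·(218 − j35)/(50 − j153)

Z_in ≈ 31.5 + j61.1 Ω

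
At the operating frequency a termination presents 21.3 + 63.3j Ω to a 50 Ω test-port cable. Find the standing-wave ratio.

Γ = (Z_L − Z_0)/(Z_L + Z_0) = (-28.7 + j63.3)/(71.3 + j63.3)
|Γ| = 69.5/95.3 = 0.729
VSWR = (1 + |Γ|)/(1 − |Γ|) = 1.73/0.271

VSWR ≈ 6.38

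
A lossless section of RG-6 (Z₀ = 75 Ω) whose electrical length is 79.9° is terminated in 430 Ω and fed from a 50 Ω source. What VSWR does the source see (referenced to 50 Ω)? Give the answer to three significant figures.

tan(βl) = 5.61
Z_in = Z_0·(Z_L + jZ_0·tanβl)/(Z_0 + jZ_L·tanβl) = 13.5 − j12.9 Ω
Γ_s = (Z_in − Z_s)/(Z_in + Z_s) = (-36.5 − j12.9)/(63.5 − j12.9), |Γ_s| = 0.598
VSWR = (1 + |Γ_s|)/(1 − |Γ_s|)

VSWR ≈ 3.97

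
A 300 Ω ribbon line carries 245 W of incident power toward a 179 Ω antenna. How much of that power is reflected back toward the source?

P_reflected ≈ 15.6 W

Γ = (179 − 300)/(179 + 300) = -0.253
|Γ|² = 0.0638
P_refl = |Γ|²·P_inc = 15.6 W, P_del = (1 − |Γ|²)·P_inc = 229 W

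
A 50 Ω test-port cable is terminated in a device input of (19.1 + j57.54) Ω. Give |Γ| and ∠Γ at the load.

Γ ≈ 0.726 ∠ 78.5°

Γ = (Z_L − Z_0)/(Z_L + Z_0) = (-30.9 + j57.54)/(69.1 + j57.54)
|Γ| = 65.3/89.9 = 0.726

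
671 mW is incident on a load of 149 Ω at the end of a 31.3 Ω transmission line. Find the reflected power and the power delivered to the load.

P_reflected ≈ 286 mW; P_delivered ≈ 385 mW

Γ = (149 − 31.3)/(149 + 31.3) = 0.653
|Γ|² = 0.426
P_refl = |Γ|²·P_inc = 286 mW, P_del = (1 − |Γ|²)·P_inc = 385 mW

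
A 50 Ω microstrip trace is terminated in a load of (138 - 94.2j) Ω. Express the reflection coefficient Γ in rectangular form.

Γ ≈ 0.575 − j0.213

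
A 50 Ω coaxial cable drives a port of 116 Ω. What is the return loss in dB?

Γ = (116 − 50)/(116 + 50) = 0.398
RL = −20·log₁₀|Γ| = −20·log₁₀(0.398)

RL ≈ 8.01 dB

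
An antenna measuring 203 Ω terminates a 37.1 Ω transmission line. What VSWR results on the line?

VSWR ≈ 5.47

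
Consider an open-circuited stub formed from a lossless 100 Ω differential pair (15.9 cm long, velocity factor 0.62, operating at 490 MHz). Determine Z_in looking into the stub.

Z_in ≈ +j179 Ω

λ = v/f = 0.62·c / 490 MHz = 0.38 m
βl = 2π·l/λ = 2π × 0.419 = 151°
tan(βl) = -0.559
For an open-circuited stub, Z_in = −jZ_0·cot(βl) = −jZ_0/tan(βl)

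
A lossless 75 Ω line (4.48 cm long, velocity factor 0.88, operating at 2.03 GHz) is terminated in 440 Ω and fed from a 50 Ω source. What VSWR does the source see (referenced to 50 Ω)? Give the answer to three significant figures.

λ = v/f = 0.88·c / 2.03 GHz = 0.13 m
βl = 2π·l/λ = 2π × 0.344 = 124°
tan(βl) = -1.48
Z_in = Z_0·(Z_L + jZ_0·tanβl)/(Z_0 + jZ_L·tanβl) = 18.4 + j48.5 Ω
Γ_s = (Z_in − Z_s)/(Z_in + Z_s) = (-31.6 + j48.5)/(68.4 + j48.5), |Γ_s| = 0.691
VSWR = (1 + |Γ_s|)/(1 − |Γ_s|)

VSWR ≈ 5.47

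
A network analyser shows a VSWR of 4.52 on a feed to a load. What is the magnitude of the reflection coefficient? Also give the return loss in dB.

|Γ| ≈ 0.638; return loss ≈ 3.91 dB

|Γ| = (S − 1)/(S + 1) = (4.52 − 1)/(4.52 + 1) = 3.52/5.52
RL = −20·log₁₀|Γ| = −20·log₁₀(0.638)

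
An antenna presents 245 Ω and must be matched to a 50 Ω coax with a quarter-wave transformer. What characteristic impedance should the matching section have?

Z_qwt = √(Z_0·R_L) = √(50 × 245) = √12250

Z_qwt ≈ 111 Ω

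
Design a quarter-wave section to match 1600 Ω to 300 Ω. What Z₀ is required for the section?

Z_qwt = √(Z_0·R_L) = √(300 × 1600) = √480000

Z_qwt ≈ 693 Ω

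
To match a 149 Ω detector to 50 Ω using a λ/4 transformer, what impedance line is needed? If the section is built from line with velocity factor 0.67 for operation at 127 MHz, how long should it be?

Z_qwt = √(Z_0·R_L) = √(50 × 149) = √7450
λ = 0.67·c/f = 1.58 m, so l = λ/4 = 0.396 m

Z_qwt ≈ 86.3 Ω; length ≈ 39.6 cm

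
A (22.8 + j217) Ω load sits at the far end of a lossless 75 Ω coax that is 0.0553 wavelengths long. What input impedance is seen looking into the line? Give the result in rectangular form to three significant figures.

Z_in ≈ 1790 − j985 Ω

βl = 2π × 0.0553 = 19.9°
tan(βl) = tan(19.9°) = 0.362
Z_in = Z_0·(Z_L + jZ_0·tanβl)/(Z_0 + jZ_L·tanβl)
     = 75·(22.8 + j244)/(-3.59 + j8.26)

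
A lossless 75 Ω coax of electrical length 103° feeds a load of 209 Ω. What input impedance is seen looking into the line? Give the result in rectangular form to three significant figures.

Z_in ≈ 28.2 + j15 Ω

tan(βl) = tan(103°) = -4.33
Z_in = Z_0·(Z_L + jZ_0·tanβl)/(Z_0 + jZ_L·tanβl)
     = 75·(209 − j325)/(75 − j905)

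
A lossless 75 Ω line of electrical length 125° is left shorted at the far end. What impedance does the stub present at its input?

tan(βl) = -1.43
For a shorted stub, Z_in = jZ_0·tan(βl)

Z_in ≈ −j107 Ω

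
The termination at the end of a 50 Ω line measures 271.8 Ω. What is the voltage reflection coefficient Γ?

Γ = (Z_L − Z_0)/(Z_L + Z_0) = (271.8 − 50)/(271.8 + 50) = 221.8/321.8

Γ = 0.689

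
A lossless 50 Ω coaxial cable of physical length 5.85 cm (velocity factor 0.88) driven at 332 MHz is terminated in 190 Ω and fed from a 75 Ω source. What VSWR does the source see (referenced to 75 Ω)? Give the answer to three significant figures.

λ = v/f = 0.88·c / 332 MHz = 0.795 m
βl = 2π·l/λ = 2π × 0.0736 = 26.5°
tan(βl) = 0.498
Z_in = Z_0·(Z_L + jZ_0·tanβl)/(Z_0 + jZ_L·tanβl) = 51.7 − j73 Ω
Γ_s = (Z_in − Z_s)/(Z_in + Z_s) = (-23.3 − j73)/(127 − j73), |Γ_s| = 0.524
VSWR = (1 + |Γ_s|)/(1 − |Γ_s|)

VSWR ≈ 3.2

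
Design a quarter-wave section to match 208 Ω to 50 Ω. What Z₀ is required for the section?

Z_qwt ≈ 102 Ω

Z_qwt = √(Z_0·R_L) = √(50 × 208) = √10400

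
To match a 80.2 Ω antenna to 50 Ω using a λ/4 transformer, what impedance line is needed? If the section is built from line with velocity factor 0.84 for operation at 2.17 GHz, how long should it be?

Z_qwt ≈ 63.3 Ω; length ≈ 2.9 cm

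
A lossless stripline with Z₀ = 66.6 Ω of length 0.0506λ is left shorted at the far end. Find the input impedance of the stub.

βl = 2π × 0.0506 = 18.2°
tan(βl) = 0.329
For a shorted stub, Z_in = jZ_0·tan(βl)

Z_in ≈ +j21.9 Ω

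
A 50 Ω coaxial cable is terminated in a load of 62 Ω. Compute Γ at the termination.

Γ = (Z_L − Z_0)/(Z_L + Z_0) = (62 − 50)/(62 + 50) = 12/112

Γ = 0.107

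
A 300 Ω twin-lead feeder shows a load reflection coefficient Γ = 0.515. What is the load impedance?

Z_L ≈ 937 Ω

Z_L = Z_0·(1 + Γ)/(1 − Γ) = 300·(1.52)/(0.485)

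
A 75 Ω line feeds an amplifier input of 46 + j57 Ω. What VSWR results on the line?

VSWR ≈ 2.83

Γ = (Z_L − Z_0)/(Z_L + Z_0) = (-29 + j57)/(121 + j57)
|Γ| = 64/134 = 0.478
VSWR = (1 + |Γ|)/(1 − |Γ|) = 1.48/0.522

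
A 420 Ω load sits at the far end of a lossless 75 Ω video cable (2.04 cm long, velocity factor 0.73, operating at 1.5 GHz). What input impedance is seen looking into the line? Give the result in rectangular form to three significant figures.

λ = v/f = 0.73·c / 1.5 GHz = 0.146 m
βl = 2π·l/λ = 2π × 0.14 = 50.3°
tan(βl) = tan(50.3°) = 1.2
Z_in = Z_0·(Z_L + jZ_0·tanβl)/(Z_0 + jZ_L·tanβl)
     = 75·(420 + j90.3)/(75 + j506)

Z_in ≈ 22.1 − j59 Ω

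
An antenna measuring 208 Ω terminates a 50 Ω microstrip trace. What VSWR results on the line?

VSWR ≈ 4.16

Γ = (208 − 50)/(208 + 50) = 0.612
VSWR = (1 + 0.612)/(1 − 0.612)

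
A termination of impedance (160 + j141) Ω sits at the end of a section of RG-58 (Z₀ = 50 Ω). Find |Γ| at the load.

|Γ| ≈ 0.707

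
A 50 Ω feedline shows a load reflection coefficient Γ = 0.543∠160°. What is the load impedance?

Z_L ≈ 15.2 + j8.02 Ω

Z_L = Z_0·(1 + Γ)/(1 − Γ) = 50·(0.49 + j0.186)/(1.51 − j0.186)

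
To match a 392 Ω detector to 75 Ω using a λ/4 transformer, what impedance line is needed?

Z_qwt = √(Z_0·R_L) = √(75 × 392) = √29400

Z_qwt ≈ 171 Ω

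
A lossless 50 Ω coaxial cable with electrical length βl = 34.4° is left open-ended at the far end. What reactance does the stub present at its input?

tan(βl) = 0.685
For an open-ended stub, Z_in = −jZ_0·cot(βl) = −jZ_0/tan(βl)

X_in ≈ -73 Ω (capacitive)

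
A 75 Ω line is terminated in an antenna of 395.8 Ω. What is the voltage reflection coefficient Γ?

Γ = (Z_L − Z_0)/(Z_L + Z_0) = (395.8 − 75)/(395.8 + 75) = 320.8/470.8

Γ = 0.681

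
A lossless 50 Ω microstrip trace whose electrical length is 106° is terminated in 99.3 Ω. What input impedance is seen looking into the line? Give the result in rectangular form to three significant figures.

Z_in ≈ 26.7 + j10.5 Ω

tan(βl) = tan(106°) = -3.49
Z_in = Z_0·(Z_L + jZ_0·tanβl)/(Z_0 + jZ_L·tanβl)
     = 50·(99.3 − j174)/(50 − j346)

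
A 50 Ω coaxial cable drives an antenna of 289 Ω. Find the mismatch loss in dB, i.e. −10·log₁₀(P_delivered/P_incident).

mismatch loss ≈ 2.98 dB

Γ = (289 − 50)/(289 + 50) = 0.705
|Γ|² = 0.497, so P_del/P_inc = 1 − |Γ|² = 0.503
ML = −10·log₁₀(1 − |Γ|²)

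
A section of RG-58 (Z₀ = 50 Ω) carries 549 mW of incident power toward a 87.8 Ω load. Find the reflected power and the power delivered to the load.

P_reflected ≈ 41.3 mW; P_delivered ≈ 508 mW

Γ = (87.8 − 50)/(87.8 + 50) = 0.274
|Γ|² = 0.0752
P_refl = |Γ|²·P_inc = 41.3 mW, P_del = (1 − |Γ|²)·P_inc = 508 mW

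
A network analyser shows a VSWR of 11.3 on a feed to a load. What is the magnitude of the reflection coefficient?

|Γ| = (S − 1)/(S + 1) = (11.3 − 1)/(11.3 + 1) = 10.3/12.3

|Γ| ≈ 0.837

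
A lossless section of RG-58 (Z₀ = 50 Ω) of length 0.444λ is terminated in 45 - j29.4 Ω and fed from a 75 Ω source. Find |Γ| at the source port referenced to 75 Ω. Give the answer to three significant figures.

|Γ| ≈ 0.212

βl = 2π × 0.444 = 160°
tan(βl) = -0.367
Z_in = Z_0·(Z_L + jZ_0·tanβl)/(Z_0 + jZ_L·tanβl) = 70.5 − j31.2 Ω
Γ_s = (Z_in − Z_s)/(Z_in + Z_s) = (-4.47 − j31.2)/(146 − j31.2), |Γ_s| = 0.212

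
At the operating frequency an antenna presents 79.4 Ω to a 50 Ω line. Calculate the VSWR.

VSWR ≈ 1.59

For a purely resistive load, VSWR = R_L/Z_0 or Z_0/R_L (whichever > 1) = 79.4/50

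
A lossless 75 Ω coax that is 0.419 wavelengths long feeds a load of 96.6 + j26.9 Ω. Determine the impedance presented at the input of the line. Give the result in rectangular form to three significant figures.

Z_in ≈ 64.7 + j26.3 Ω

βl = 2π × 0.419 = 151°
tan(βl) = tan(151°) = -0.558
Z_in = Z_0·(Z_L + jZ_0·tanβl)/(Z_0 + jZ_L·tanβl)
     = 75·(96.6 − j14.9)/(90 − j53.9)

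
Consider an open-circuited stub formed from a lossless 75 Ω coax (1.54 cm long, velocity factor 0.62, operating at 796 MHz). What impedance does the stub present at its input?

λ = v/f = 0.62·c / 796 MHz = 0.234 m
βl = 2π·l/λ = 2π × 0.0659 = 23.7°
tan(βl) = 0.44
For an open-circuited stub, Z_in = −jZ_0·cot(βl) = −jZ_0/tan(βl)

Z_in ≈ −j171 Ω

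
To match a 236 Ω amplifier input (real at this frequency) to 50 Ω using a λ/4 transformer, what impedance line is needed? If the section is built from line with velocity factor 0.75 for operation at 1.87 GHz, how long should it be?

Z_qwt = √(Z_0·R_L) = √(50 × 236) = √11800
λ = 0.75·c/f = 0.12 m, so l = λ/4 = 0.0301 m

Z_qwt ≈ 109 Ω; length ≈ 3.01 cm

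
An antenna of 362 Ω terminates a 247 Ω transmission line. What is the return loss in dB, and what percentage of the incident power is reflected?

RL ≈ 14.5 dB; 3.57% of incident power reflected

Γ = (362 − 247)/(362 + 247) = 0.189
RL = −20·log₁₀(0.189) = 14.5 dB
P_refl/P_inc = |Γ|² = 0.0357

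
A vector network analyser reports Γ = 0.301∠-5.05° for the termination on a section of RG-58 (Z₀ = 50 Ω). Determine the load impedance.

Z_L ≈ 92.6 − j5.4 Ω

Z_L = Z_0·(1 + Γ)/(1 − Γ) = 50·(1.3 − j0.0265)/(0.7 + j0.0265)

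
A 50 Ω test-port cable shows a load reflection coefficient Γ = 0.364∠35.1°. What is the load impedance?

Z_L ≈ 80.8 + j39 Ω

Z_L = Z_0·(1 + Γ)/(1 − Γ) = 50·(1.3 + j0.209)/(0.702 − j0.209)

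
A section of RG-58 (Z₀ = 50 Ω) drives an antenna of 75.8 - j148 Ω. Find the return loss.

Γ = (25.8 − j148)/(125.8 − j148), |Γ| = 0.773
RL = −20·log₁₀|Γ| = −20·log₁₀(0.773)

RL ≈ 2.23 dB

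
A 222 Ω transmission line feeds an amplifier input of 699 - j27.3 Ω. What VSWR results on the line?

VSWR ≈ 3.15

Γ = (Z_L − Z_0)/(Z_L + Z_0) = (477 − j27.3)/(921 − j27.3)
|Γ| = 478/921 = 0.519
VSWR = (1 + |Γ|)/(1 − |Γ|) = 1.52/0.481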